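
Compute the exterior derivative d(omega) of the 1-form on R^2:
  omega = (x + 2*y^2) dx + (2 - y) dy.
d(omega) = (-4*y) dx ∧ dy

For a 1-form omega = sum_i f_i dx_i, the exterior derivative is
  d(omega) = sum_{i < j} (∂f_j/∂x_i - ∂f_i/∂x_j) dx_i ∧ dx_j.
  coefficient of dx ∧ dy: ∂f_2/∂x - ∂f_1/∂y = ∂(2 - y)/∂x - ∂(x + 2*y^2)/∂y = -4*y
Assembling: d(omega) = (-4*y) dx ∧ dy.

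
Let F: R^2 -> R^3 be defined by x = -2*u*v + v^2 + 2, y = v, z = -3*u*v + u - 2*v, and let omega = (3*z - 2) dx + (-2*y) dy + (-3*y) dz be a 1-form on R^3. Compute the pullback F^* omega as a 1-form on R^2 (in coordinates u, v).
F^* omega = (v*(18*u*v - 6*u + 21*v + 1)) du + (18*u^2*v - 6*u^2 - 18*u*v^2 + 27*u*v + 4*u - 12*v^2) dv

Using F^*(f dg) = (f ∘ F) d(g ∘ F), substitute each coordinate x_i by F_i(u, v) in f_i, and replace dx_i by d F_i = (∂F_i/∂u) du + (∂F_i/∂v) dv.
  For the x component: f_1(F) = -9*u*v + 3*u - 6*v - 2; d F_1 = (-2*v) du + (-2*u + 2*v) dv
  For the y component: f_2(F) = -2*v; d F_2 = (0) du + (1) dv
  For the z component: f_3(F) = -3*v; d F_3 = (1 - 3*v) du + (-3*u - 2) dv
Combining and collecting du, dv coefficients:
  coeff of du: v*(18*u*v - 6*u + 21*v + 1)
  coeff of dv: 18*u^2*v - 6*u^2 - 18*u*v^2 + 27*u*v + 4*u - 12*v^2
F^* omega = (v*(18*u*v - 6*u + 21*v + 1)) du + (18*u^2*v - 6*u^2 - 18*u*v^2 + 27*u*v + 4*u - 12*v^2) dv.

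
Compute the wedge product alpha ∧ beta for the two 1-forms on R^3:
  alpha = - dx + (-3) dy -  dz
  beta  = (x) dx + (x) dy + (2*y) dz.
alpha ∧ beta = (2*x) dx ∧ dy + (x - 2*y) dx ∧ dz + (x - 6*y) dy ∧ dz

Distribute the wedge, using dx_i ∧ dx_j = -dx_j ∧ dx_i and dx_i ∧ dx_i = 0. For each pair (i, j) with i < j, the coefficient of dx_i ∧ dx_j in alpha ∧ beta is (alpha_i * beta_j - alpha_j * beta_i). Collecting: alpha ∧ beta = (2*x) dx ∧ dy + (x - 2*y) dx ∧ dz + (x - 6*y) dy ∧ dz.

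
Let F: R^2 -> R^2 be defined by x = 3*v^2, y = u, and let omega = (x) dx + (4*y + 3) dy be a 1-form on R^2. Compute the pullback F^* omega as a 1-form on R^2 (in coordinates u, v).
F^* omega = (4*u + 3) du + (18*v^3) dv

Using F^*(f dg) = (f ∘ F) d(g ∘ F), substitute each coordinate x_i by F_i(u, v) in f_i, and replace dx_i by d F_i = (∂F_i/∂u) du + (∂F_i/∂v) dv.
  For the x component: f_1(F) = 3*v^2; d F_1 = (0) du + (6*v) dv
  For the y component: f_2(F) = 4*u + 3; d F_2 = (1) du + (0) dv
Combining and collecting du, dv coefficients:
  coeff of du: 4*u + 3
  coeff of dv: 18*v^3
F^* omega = (4*u + 3) du + (18*v^3) dv.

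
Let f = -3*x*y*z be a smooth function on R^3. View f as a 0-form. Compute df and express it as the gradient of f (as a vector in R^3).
df = (-3*y*z) dx + (-3*x*z) dy + (-3*x*y) dz; grad f = (-3*y*z, -3*x*z, -3*x*y)

For a 0-form f, d f = (∂f/∂x) dx + (∂f/∂y) dy + (∂f/∂z) dz. The components of the vector representation are exactly the entries of grad f in Cartesian coordinates:
  ∂f/∂x = -3*y*z
  ∂f/∂y = -3*x*z
  ∂f/∂z = -3*x*y.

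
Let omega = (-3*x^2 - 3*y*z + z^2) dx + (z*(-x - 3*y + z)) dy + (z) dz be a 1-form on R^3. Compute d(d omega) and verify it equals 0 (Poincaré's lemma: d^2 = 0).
d(d omega) = 0

Step 1: d omega = sum_{i<j} (∂f_j/∂x_i - ∂f_i/∂x_j) dx_i ∧ dx_j:
  coeff of dx ∧ dy: 2*z
  coeff of dx ∧ dz: 3*y - 2*z
  coeff of dy ∧ dz: x + 3*y - 2*z
Step 2: Apply d again to each 2-form coefficient. The only possible 3-form in R^3 is dx ∧ dy ∧ dz, with coefficient
  ∂(coeff of dy∧dz)/∂x - ∂(coeff of dx∧dz)/∂y + ∂(coeff of dx∧dy)/∂z
  = ∂/∂x (x + 3*y - 2*z) - ∂/∂y (3*y - 2*z) + ∂/∂z (2*z).
Each of these terms simplifies to sums of mixed partials that cancel in pairs. The result is 0 (by equality of mixed partials for smooth functions — Schwarz / Clairaut).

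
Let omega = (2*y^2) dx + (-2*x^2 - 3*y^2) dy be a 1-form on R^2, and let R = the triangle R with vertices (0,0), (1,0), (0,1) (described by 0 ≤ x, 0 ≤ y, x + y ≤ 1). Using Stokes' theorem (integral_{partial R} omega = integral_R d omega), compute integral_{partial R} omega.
integral_(partial R) omega = -4/3

Stokes: integral_partial_R omega = integral_R d omega with d omega = (∂Q/∂x - ∂P/∂y) dx ∧ dy.
  ∂Q/∂x = -4*x
  ∂P/∂y = 4*y
  integrand = ∂Q/∂x - ∂P/∂y = -4*x - 4*y.
Integrating over R: integral_0^1 integral_0^{1-x} (-4*x - 4*y) dy dx = -4/3.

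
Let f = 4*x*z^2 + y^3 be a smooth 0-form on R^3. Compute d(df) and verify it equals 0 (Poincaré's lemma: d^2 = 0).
d(df) = 0

Step 1: df = sum_i (∂f/∂x_i) dx_i = (4*z^2) dx + (3*y^2) dy + (8*x*z) dz.
Step 2: Apply d again. Using the 1-form formula, the coefficient of dx ∧ dy in d(df) is ∂^2 f/∂x ∂y - ∂^2 f/∂y ∂x = (0) - (0) = 0 (equality of mixed partials for smooth f).
Similarly for dx ∧ dz and dy ∧ dz — all coefficients vanish. So d(df) = 0.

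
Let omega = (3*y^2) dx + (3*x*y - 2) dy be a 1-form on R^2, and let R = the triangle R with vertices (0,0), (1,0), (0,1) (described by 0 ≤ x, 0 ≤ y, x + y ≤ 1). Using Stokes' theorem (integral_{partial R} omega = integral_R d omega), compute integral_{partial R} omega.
integral_(partial R) omega = -1/2

Stokes: integral_partial_R omega = integral_R d omega with d omega = (∂Q/∂x - ∂P/∂y) dx ∧ dy.
  ∂Q/∂x = 3*y
  ∂P/∂y = 6*y
  integrand = ∂Q/∂x - ∂P/∂y = -3*y.
Integrating over R: integral_0^1 integral_0^{1-x} (-3*y) dy dx = -1/2.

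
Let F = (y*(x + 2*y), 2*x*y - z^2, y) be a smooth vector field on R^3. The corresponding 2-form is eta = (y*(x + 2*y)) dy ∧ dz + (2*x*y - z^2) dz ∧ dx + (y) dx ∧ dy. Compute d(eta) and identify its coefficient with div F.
d(eta) = (2*x + y) dx ∧ dy ∧ dz; div F = 2*x + y

For a 2-form in R^3 of the form above, applying d gives a 3-form with coefficient ∂P/∂x + ∂Q/∂y + ∂R/∂z:
  ∂P/∂x = y
  ∂Q/∂y = 2*x
  ∂R/∂z = 0
Sum = 2*x + y, which is exactly div F.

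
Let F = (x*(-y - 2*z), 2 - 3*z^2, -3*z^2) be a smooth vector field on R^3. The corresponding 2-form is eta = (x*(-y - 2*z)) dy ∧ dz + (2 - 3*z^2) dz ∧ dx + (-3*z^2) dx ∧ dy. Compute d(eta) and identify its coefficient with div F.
d(eta) = (-y - 8*z) dx ∧ dy ∧ dz; div F = -y - 8*z

For a 2-form in R^3 of the form above, applying d gives a 3-form with coefficient ∂P/∂x + ∂Q/∂y + ∂R/∂z:
  ∂P/∂x = -y - 2*z
  ∂Q/∂y = 0
  ∂R/∂z = -6*z
Sum = -y - 8*z, which is exactly div F.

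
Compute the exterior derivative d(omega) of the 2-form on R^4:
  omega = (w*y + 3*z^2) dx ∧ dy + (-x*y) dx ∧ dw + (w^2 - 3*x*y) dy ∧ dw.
d(omega) = (6*z) dx ∧ dy ∧ dz + (x - 2*y) dx ∧ dy ∧ dw

For a 2-form omega = sum_{i<j} g_{ij} dx_i ∧ dx_j, the exterior derivative is
  d(omega) = sum_{i<j} d(g_{ij}) ∧ dx_i ∧ dx_j = sum_{i<j, k} (∂g_{ij}/∂x_k) dx_k ∧ dx_i ∧ dx_j.
Expand each term, using dx_k ∧ dx_i ∧ dx_j = sgn(permutation) dx_{(a)} ∧ dx_{(b)} ∧ dx_{(c)} with (a < b < c) sorted:
  d(w*y + 3*z^2) includes (∂/∂z)(w*y + 3*z^2) dz = (6*z) dz, which multiplied by dx ∧ dy gives (6*z) dx ∧ dy ∧ dz
  d(w*y + 3*z^2) includes (∂/∂w)(w*y + 3*z^2) dw = (y) dw, which multiplied by dx ∧ dy gives (y) dx ∧ dy ∧ dw
  d(-x*y) includes (∂/∂y)(-x*y) dy = (-x) dy, which multiplied by dx ∧ dw gives (x) dx ∧ dy ∧ dw
  d(w^2 - 3*x*y) includes (∂/∂x)(w^2 - 3*x*y) dx = (-3*y) dx, which multiplied by dy ∧ dw gives (-3*y) dx ∧ dy ∧ dw
Collecting like 3-forms: d(omega) = (6*z) dx ∧ dy ∧ dz + (x - 2*y) dx ∧ dy ∧ dw.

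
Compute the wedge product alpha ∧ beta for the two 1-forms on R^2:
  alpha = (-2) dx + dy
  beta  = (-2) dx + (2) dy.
alpha ∧ beta = (-2) dx ∧ dy

Distribute the wedge, using dx_i ∧ dx_j = -dx_j ∧ dx_i and dx_i ∧ dx_i = 0. For each pair (i, j) with i < j, the coefficient of dx_i ∧ dx_j in alpha ∧ beta is (alpha_i * beta_j - alpha_j * beta_i). Collecting: alpha ∧ beta = (-2) dx ∧ dy.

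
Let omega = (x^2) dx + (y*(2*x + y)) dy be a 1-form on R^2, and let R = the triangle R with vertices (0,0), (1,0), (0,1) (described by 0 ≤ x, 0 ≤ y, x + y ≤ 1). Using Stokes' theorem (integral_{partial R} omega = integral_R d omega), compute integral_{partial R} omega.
integral_(partial R) omega = 1/3

Stokes: integral_partial_R omega = integral_R d omega with d omega = (∂Q/∂x - ∂P/∂y) dx ∧ dy.
  ∂Q/∂x = 2*y
  ∂P/∂y = 0
  integrand = ∂Q/∂x - ∂P/∂y = 2*y.
Integrating over R: integral_0^1 integral_0^{1-x} (2*y) dy dx = 1/3.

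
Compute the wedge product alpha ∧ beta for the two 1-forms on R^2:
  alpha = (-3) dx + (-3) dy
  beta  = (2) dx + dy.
alpha ∧ beta = (3) dx ∧ dy

Distribute the wedge, using dx_i ∧ dx_j = -dx_j ∧ dx_i and dx_i ∧ dx_i = 0. For each pair (i, j) with i < j, the coefficient of dx_i ∧ dx_j in alpha ∧ beta is (alpha_i * beta_j - alpha_j * beta_i). Collecting: alpha ∧ beta = (3) dx ∧ dy.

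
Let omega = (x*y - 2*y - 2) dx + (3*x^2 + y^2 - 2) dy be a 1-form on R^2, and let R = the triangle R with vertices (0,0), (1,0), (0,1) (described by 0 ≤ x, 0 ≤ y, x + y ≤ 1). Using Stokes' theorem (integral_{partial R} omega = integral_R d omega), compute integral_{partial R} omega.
integral_(partial R) omega = 11/6

Stokes: integral_partial_R omega = integral_R d omega with d omega = (∂Q/∂x - ∂P/∂y) dx ∧ dy.
  ∂Q/∂x = 6*x
  ∂P/∂y = x - 2
  integrand = ∂Q/∂x - ∂P/∂y = 5*x + 2.
Integrating over R: integral_0^1 integral_0^{1-x} (5*x + 2) dy dx = 11/6.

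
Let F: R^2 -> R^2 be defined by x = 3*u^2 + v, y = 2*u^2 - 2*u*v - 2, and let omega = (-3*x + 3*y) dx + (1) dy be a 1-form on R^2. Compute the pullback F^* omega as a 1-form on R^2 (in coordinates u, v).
F^* omega = (-18*u^3 - 36*u^2*v - 18*u*v - 32*u - 2*v) du + (-3*u^2 - 6*u*v - 2*u - 3*v - 6) dv

Using F^*(f dg) = (f ∘ F) d(g ∘ F), substitute each coordinate x_i by F_i(u, v) in f_i, and replace dx_i by d F_i = (∂F_i/∂u) du + (∂F_i/∂v) dv.
  For the x component: f_1(F) = -3*u^2 - 6*u*v - 3*v - 6; d F_1 = (6*u) du + (1) dv
  For the y component: f_2(F) = 1; d F_2 = (4*u - 2*v) du + (-2*u) dv
Combining and collecting du, dv coefficients:
  coeff of du: -18*u^3 - 36*u^2*v - 18*u*v - 32*u - 2*v
  coeff of dv: -3*u^2 - 6*u*v - 2*u - 3*v - 6
F^* omega = (-18*u^3 - 36*u^2*v - 18*u*v - 32*u - 2*v) du + (-3*u^2 - 6*u*v - 2*u - 3*v - 6) dv.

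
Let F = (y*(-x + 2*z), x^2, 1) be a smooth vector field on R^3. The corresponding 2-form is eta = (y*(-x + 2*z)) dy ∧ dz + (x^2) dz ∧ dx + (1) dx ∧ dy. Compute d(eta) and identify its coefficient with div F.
d(eta) = (-y) dx ∧ dy ∧ dz; div F = -y

For a 2-form in R^3 of the form above, applying d gives a 3-form with coefficient ∂P/∂x + ∂Q/∂y + ∂R/∂z:
  ∂P/∂x = -y
  ∂Q/∂y = 0
  ∂R/∂z = 0
Sum = -y, which is exactly div F.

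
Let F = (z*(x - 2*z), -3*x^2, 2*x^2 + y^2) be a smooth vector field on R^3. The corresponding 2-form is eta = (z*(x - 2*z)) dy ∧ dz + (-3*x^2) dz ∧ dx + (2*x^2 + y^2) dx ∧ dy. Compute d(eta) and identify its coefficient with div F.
d(eta) = (z) dx ∧ dy ∧ dz; div F = z

For a 2-form in R^3 of the form above, applying d gives a 3-form with coefficient ∂P/∂x + ∂Q/∂y + ∂R/∂z:
  ∂P/∂x = z
  ∂Q/∂y = 0
  ∂R/∂z = 0
Sum = z, which is exactly div F.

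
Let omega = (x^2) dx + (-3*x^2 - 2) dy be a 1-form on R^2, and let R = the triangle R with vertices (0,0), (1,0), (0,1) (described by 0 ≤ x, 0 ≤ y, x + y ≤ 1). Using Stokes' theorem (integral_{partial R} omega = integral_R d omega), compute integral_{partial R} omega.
integral_(partial R) omega = -1

Stokes: integral_partial_R omega = integral_R d omega with d omega = (∂Q/∂x - ∂P/∂y) dx ∧ dy.
  ∂Q/∂x = -6*x
  ∂P/∂y = 0
  integrand = ∂Q/∂x - ∂P/∂y = -6*x.
Integrating over R: integral_0^1 integral_0^{1-x} (-6*x) dy dx = -1.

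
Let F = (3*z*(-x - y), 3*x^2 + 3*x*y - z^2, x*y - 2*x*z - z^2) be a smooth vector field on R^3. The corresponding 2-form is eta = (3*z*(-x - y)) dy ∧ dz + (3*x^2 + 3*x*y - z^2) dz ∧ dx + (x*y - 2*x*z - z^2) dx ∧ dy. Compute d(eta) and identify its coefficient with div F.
d(eta) = (x - 5*z) dx ∧ dy ∧ dz; div F = x - 5*z

For a 2-form in R^3 of the form above, applying d gives a 3-form with coefficient ∂P/∂x + ∂Q/∂y + ∂R/∂z:
  ∂P/∂x = -3*z
  ∂Q/∂y = 3*x
  ∂R/∂z = -2*x - 2*z
Sum = x - 5*z, which is exactly div F.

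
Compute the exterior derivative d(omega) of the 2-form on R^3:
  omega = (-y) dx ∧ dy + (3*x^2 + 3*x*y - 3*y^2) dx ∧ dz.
d(omega) = (-3*x + 6*y) dx ∧ dy ∧ dz

For a 2-form omega = sum_{i<j} g_{ij} dx_i ∧ dx_j, the exterior derivative is
  d(omega) = sum_{i<j} d(g_{ij}) ∧ dx_i ∧ dx_j = sum_{i<j, k} (∂g_{ij}/∂x_k) dx_k ∧ dx_i ∧ dx_j.
Expand each term, using dx_k ∧ dx_i ∧ dx_j = sgn(permutation) dx_{(a)} ∧ dx_{(b)} ∧ dx_{(c)} with (a < b < c) sorted:
  d(3*x^2 + 3*x*y - 3*y^2) includes (∂/∂y)(3*x^2 + 3*x*y - 3*y^2) dy = (3*x - 6*y) dy, which multiplied by dx ∧ dz gives (-3*x + 6*y) dx ∧ dy ∧ dz
Collecting like 3-forms: d(omega) = (-3*x + 6*y) dx ∧ dy ∧ dz.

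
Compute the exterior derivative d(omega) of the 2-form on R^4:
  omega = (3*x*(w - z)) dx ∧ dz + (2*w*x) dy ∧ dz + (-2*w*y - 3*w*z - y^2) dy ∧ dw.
d(omega) = (3*x) dx ∧ dz ∧ dw + (2*w) dx ∧ dy ∧ dz + (3*w + 2*x) dy ∧ dz ∧ dw

For a 2-form omega = sum_{i<j} g_{ij} dx_i ∧ dx_j, the exterior derivative is
  d(omega) = sum_{i<j} d(g_{ij}) ∧ dx_i ∧ dx_j = sum_{i<j, k} (∂g_{ij}/∂x_k) dx_k ∧ dx_i ∧ dx_j.
Expand each term, using dx_k ∧ dx_i ∧ dx_j = sgn(permutation) dx_{(a)} ∧ dx_{(b)} ∧ dx_{(c)} with (a < b < c) sorted:
  d(3*x*(w - z)) includes (∂/∂w)(3*x*(w - z)) dw = (3*x) dw, which multiplied by dx ∧ dz gives (3*x) dx ∧ dz ∧ dw
  d(2*w*x) includes (∂/∂x)(2*w*x) dx = (2*w) dx, which multiplied by dy ∧ dz gives (2*w) dx ∧ dy ∧ dz
  d(2*w*x) includes (∂/∂w)(2*w*x) dw = (2*x) dw, which multiplied by dy ∧ dz gives (2*x) dy ∧ dz ∧ dw
  d(-2*w*y - 3*w*z - y^2) includes (∂/∂z)(-2*w*y - 3*w*z - y^2) dz = (-3*w) dz, which multiplied by dy ∧ dw gives (3*w) dy ∧ dz ∧ dw
Collecting like 3-forms: d(omega) = (3*x) dx ∧ dz ∧ dw + (2*w) dx ∧ dy ∧ dz + (3*w + 2*x) dy ∧ dz ∧ dw.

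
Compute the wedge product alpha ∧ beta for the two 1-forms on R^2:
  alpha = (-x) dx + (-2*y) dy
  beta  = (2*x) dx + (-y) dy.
alpha ∧ beta = (5*x*y) dx ∧ dy

Distribute the wedge, using dx_i ∧ dx_j = -dx_j ∧ dx_i and dx_i ∧ dx_i = 0. For each pair (i, j) with i < j, the coefficient of dx_i ∧ dx_j in alpha ∧ beta is (alpha_i * beta_j - alpha_j * beta_i). Collecting: alpha ∧ beta = (5*x*y) dx ∧ dy.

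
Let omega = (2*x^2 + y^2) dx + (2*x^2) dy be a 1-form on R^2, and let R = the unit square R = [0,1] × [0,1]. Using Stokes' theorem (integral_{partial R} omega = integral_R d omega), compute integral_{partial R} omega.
integral_(partial R) omega = 1

Stokes: integral_partial_R omega = integral_R d omega with d omega = (∂Q/∂x - ∂P/∂y) dx ∧ dy.
  ∂Q/∂x = 4*x
  ∂P/∂y = 2*y
  integrand = ∂Q/∂x - ∂P/∂y = 4*x - 2*y.
Integrating over R: integral_0^1 integral_0^1 (4*x - 2*y) dx dy = 1.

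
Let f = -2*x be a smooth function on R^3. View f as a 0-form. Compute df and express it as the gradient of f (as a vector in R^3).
df = (-2) dx + (0) dy + (0) dz; grad f = (-2, 0, 0)

For a 0-form f, d f = (∂f/∂x) dx + (∂f/∂y) dy + (∂f/∂z) dz. The components of the vector representation are exactly the entries of grad f in Cartesian coordinates:
  ∂f/∂x = -2
  ∂f/∂y = 0
  ∂f/∂z = 0.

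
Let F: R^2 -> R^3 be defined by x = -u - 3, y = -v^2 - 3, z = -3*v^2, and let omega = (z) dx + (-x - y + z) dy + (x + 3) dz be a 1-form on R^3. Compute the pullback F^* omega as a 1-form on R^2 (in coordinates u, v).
F^* omega = (3*v^2) du + (4*v*(u + v^2 - 3)) dv

Using F^*(f dg) = (f ∘ F) d(g ∘ F), substitute each coordinate x_i by F_i(u, v) in f_i, and replace dx_i by d F_i = (∂F_i/∂u) du + (∂F_i/∂v) dv.
  For the x component: f_1(F) = -3*v^2; d F_1 = (-1) du + (0) dv
  For the y component: f_2(F) = u - 2*v^2 + 6; d F_2 = (0) du + (-2*v) dv
  For the z component: f_3(F) = -u; d F_3 = (0) du + (-6*v) dv
Combining and collecting du, dv coefficients:
  coeff of du: 3*v^2
  coeff of dv: 4*v*(u + v^2 - 3)
F^* omega = (3*v^2) du + (4*v*(u + v^2 - 3)) dv.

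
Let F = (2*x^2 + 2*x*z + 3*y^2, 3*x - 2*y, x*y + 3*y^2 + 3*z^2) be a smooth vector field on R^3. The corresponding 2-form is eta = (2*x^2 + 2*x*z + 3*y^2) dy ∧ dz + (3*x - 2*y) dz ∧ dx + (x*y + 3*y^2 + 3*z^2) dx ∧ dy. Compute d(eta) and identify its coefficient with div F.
d(eta) = (4*x + 8*z - 2) dx ∧ dy ∧ dz; div F = 4*x + 8*z - 2

For a 2-form in R^3 of the form above, applying d gives a 3-form with coefficient ∂P/∂x + ∂Q/∂y + ∂R/∂z:
  ∂P/∂x = 4*x + 2*z
  ∂Q/∂y = -2
  ∂R/∂z = 6*z
Sum = 4*x + 8*z - 2, which is exactly div F.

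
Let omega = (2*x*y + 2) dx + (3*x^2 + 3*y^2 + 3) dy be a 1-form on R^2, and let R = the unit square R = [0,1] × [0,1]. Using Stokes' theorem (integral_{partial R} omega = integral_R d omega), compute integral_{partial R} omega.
integral_(partial R) omega = 2

Stokes: integral_partial_R omega = integral_R d omega with d omega = (∂Q/∂x - ∂P/∂y) dx ∧ dy.
  ∂Q/∂x = 6*x
  ∂P/∂y = 2*x
  integrand = ∂Q/∂x - ∂P/∂y = 4*x.
Integrating over R: integral_0^1 integral_0^1 (4*x) dx dy = 2.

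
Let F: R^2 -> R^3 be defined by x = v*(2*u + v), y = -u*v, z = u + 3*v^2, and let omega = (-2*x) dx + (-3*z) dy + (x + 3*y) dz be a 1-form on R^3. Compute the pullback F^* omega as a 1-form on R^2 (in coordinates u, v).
F^* omega = (v*(-8*u*v + 2*u + 5*v^2 + v)) du + (-8*u^2*v + 3*u^2 - 9*u*v^2 + 2*v^3) dv

Using F^*(f dg) = (f ∘ F) d(g ∘ F), substitute each coordinate x_i by F_i(u, v) in f_i, and replace dx_i by d F_i = (∂F_i/∂u) du + (∂F_i/∂v) dv.
  For the x component: f_1(F) = 2*v*(-2*u - v); d F_1 = (2*v) du + (2*u + 2*v) dv
  For the y component: f_2(F) = -3*u - 9*v^2; d F_2 = (-v) du + (-u) dv
  For the z component: f_3(F) = v*(-u + v); d F_3 = (1) du + (6*v) dv
Combining and collecting du, dv coefficients:
  coeff of du: v*(-8*u*v + 2*u + 5*v^2 + v)
  coeff of dv: -8*u^2*v + 3*u^2 - 9*u*v^2 + 2*v^3
F^* omega = (v*(-8*u*v + 2*u + 5*v^2 + v)) du + (-8*u^2*v + 3*u^2 - 9*u*v^2 + 2*v^3) dv.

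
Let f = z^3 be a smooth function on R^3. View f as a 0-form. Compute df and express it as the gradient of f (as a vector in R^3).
df = (0) dx + (0) dy + (3*z^2) dz; grad f = (0, 0, 3*z^2)

For a 0-form f, d f = (∂f/∂x) dx + (∂f/∂y) dy + (∂f/∂z) dz. The components of the vector representation are exactly the entries of grad f in Cartesian coordinates:
  ∂f/∂x = 0
  ∂f/∂y = 0
  ∂f/∂z = 3*z^2.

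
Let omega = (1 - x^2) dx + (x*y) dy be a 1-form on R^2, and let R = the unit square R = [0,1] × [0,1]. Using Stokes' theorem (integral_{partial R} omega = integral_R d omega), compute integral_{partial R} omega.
integral_(partial R) omega = 1/2

Stokes: integral_partial_R omega = integral_R d omega with d omega = (∂Q/∂x - ∂P/∂y) dx ∧ dy.
  ∂Q/∂x = y
  ∂P/∂y = 0
  integrand = ∂Q/∂x - ∂P/∂y = y.
Integrating over R: integral_0^1 integral_0^1 (y) dx dy = 1/2.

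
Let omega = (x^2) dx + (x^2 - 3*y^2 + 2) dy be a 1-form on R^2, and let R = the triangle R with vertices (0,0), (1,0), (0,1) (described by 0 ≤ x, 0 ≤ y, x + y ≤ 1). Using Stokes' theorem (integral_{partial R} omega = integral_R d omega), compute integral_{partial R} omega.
integral_(partial R) omega = 1/3

Stokes: integral_partial_R omega = integral_R d omega with d omega = (∂Q/∂x - ∂P/∂y) dx ∧ dy.
  ∂Q/∂x = 2*x
  ∂P/∂y = 0
  integrand = ∂Q/∂x - ∂P/∂y = 2*x.
Integrating over R: integral_0^1 integral_0^{1-x} (2*x) dy dx = 1/3.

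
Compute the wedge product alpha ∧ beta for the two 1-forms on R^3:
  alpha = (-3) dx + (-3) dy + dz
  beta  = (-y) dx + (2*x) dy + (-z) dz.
alpha ∧ beta = (-6*x - 3*y) dx ∧ dy + (y + 3*z) dx ∧ dz + (-2*x + 3*z) dy ∧ dz

Distribute the wedge, using dx_i ∧ dx_j = -dx_j ∧ dx_i and dx_i ∧ dx_i = 0. For each pair (i, j) with i < j, the coefficient of dx_i ∧ dx_j in alpha ∧ beta is (alpha_i * beta_j - alpha_j * beta_i). Collecting: alpha ∧ beta = (-6*x - 3*y) dx ∧ dy + (y + 3*z) dx ∧ dz + (-2*x + 3*z) dy ∧ dz.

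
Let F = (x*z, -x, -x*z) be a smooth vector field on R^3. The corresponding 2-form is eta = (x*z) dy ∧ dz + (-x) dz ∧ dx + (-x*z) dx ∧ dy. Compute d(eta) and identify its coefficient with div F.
d(eta) = (-x + z) dx ∧ dy ∧ dz; div F = -x + z

For a 2-form in R^3 of the form above, applying d gives a 3-form with coefficient ∂P/∂x + ∂Q/∂y + ∂R/∂z:
  ∂P/∂x = z
  ∂Q/∂y = 0
  ∂R/∂z = -x
Sum = -x + z, which is exactly div F.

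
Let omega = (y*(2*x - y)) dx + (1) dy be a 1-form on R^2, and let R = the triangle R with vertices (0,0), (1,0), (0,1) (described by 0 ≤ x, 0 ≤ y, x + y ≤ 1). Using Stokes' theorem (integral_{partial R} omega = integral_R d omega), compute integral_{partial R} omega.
integral_(partial R) omega = 0

Stokes: integral_partial_R omega = integral_R d omega with d omega = (∂Q/∂x - ∂P/∂y) dx ∧ dy.
  ∂Q/∂x = 0
  ∂P/∂y = 2*x - 2*y
  integrand = ∂Q/∂x - ∂P/∂y = -2*x + 2*y.
Integrating over R: integral_0^1 integral_0^{1-x} (-2*x + 2*y) dy dx = 0.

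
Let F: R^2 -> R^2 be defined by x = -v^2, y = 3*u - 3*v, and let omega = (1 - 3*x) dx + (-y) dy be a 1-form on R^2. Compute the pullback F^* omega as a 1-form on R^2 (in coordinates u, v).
F^* omega = (-9*u + 9*v) du + (9*u - 6*v^3 - 11*v) dv

Using F^*(f dg) = (f ∘ F) d(g ∘ F), substitute each coordinate x_i by F_i(u, v) in f_i, and replace dx_i by d F_i = (∂F_i/∂u) du + (∂F_i/∂v) dv.
  For the x component: f_1(F) = 3*v^2 + 1; d F_1 = (0) du + (-2*v) dv
  For the y component: f_2(F) = -3*u + 3*v; d F_2 = (3) du + (-3) dv
Combining and collecting du, dv coefficients:
  coeff of du: -9*u + 9*v
  coeff of dv: 9*u - 6*v^3 - 11*v
F^* omega = (-9*u + 9*v) du + (9*u - 6*v^3 - 11*v) dv.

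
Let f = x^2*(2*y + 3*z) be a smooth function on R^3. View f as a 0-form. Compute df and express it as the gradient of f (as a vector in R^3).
df = (2*x*(2*y + 3*z)) dx + (2*x^2) dy + (3*x^2) dz; grad f = (2*x*(2*y + 3*z), 2*x^2, 3*x^2)

For a 0-form f, d f = (∂f/∂x) dx + (∂f/∂y) dy + (∂f/∂z) dz. The components of the vector representation are exactly the entries of grad f in Cartesian coordinates:
  ∂f/∂x = 2*x*(2*y + 3*z)
  ∂f/∂y = 2*x^2
  ∂f/∂z = 3*x^2.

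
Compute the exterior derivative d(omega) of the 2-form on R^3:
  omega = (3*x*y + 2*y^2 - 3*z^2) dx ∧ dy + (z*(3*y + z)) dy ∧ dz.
d(omega) = (-6*z) dx ∧ dy ∧ dz

For a 2-form omega = sum_{i<j} g_{ij} dx_i ∧ dx_j, the exterior derivative is
  d(omega) = sum_{i<j} d(g_{ij}) ∧ dx_i ∧ dx_j = sum_{i<j, k} (∂g_{ij}/∂x_k) dx_k ∧ dx_i ∧ dx_j.
Expand each term, using dx_k ∧ dx_i ∧ dx_j = sgn(permutation) dx_{(a)} ∧ dx_{(b)} ∧ dx_{(c)} with (a < b < c) sorted:
  d(3*x*y + 2*y^2 - 3*z^2) includes (∂/∂z)(3*x*y + 2*y^2 - 3*z^2) dz = (-6*z) dz, which multiplied by dx ∧ dy gives (-6*z) dx ∧ dy ∧ dz
Collecting like 3-forms: d(omega) = (-6*z) dx ∧ dy ∧ dz.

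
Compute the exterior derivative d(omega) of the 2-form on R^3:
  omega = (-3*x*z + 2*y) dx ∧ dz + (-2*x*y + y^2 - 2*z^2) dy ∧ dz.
d(omega) = (-2*y - 2) dx ∧ dy ∧ dz

For a 2-form omega = sum_{i<j} g_{ij} dx_i ∧ dx_j, the exterior derivative is
  d(omega) = sum_{i<j} d(g_{ij}) ∧ dx_i ∧ dx_j = sum_{i<j, k} (∂g_{ij}/∂x_k) dx_k ∧ dx_i ∧ dx_j.
Expand each term, using dx_k ∧ dx_i ∧ dx_j = sgn(permutation) dx_{(a)} ∧ dx_{(b)} ∧ dx_{(c)} with (a < b < c) sorted:
  d(-3*x*z + 2*y) includes (∂/∂y)(-3*x*z + 2*y) dy = (2) dy, which multiplied by dx ∧ dz gives (-2) dx ∧ dy ∧ dz
  d(-2*x*y + y^2 - 2*z^2) includes (∂/∂x)(-2*x*y + y^2 - 2*z^2) dx = (-2*y) dx, which multiplied by dy ∧ dz gives (-2*y) dx ∧ dy ∧ dz
Collecting like 3-forms: d(omega) = (-2*y - 2) dx ∧ dy ∧ dz.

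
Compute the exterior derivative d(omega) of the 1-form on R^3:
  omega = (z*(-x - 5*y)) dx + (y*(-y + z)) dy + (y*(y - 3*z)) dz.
d(omega) = (5*z) dx ∧ dy + (x + 5*y) dx ∧ dz + (y - 3*z) dy ∧ dz

For a 1-form omega = sum_i f_i dx_i, the exterior derivative is
  d(omega) = sum_{i < j} (∂f_j/∂x_i - ∂f_i/∂x_j) dx_i ∧ dx_j.
  coefficient of dx ∧ dy: ∂f_2/∂x - ∂f_1/∂y = ∂(y*(-y + z))/∂x - ∂(z*(-x - 5*y))/∂y = 5*z
  coefficient of dx ∧ dz: ∂f_3/∂x - ∂f_1/∂z = ∂(y*(y - 3*z))/∂x - ∂(z*(-x - 5*y))/∂z = x + 5*y
  coefficient of dy ∧ dz: ∂f_3/∂y - ∂f_2/∂z = ∂(y*(y - 3*z))/∂y - ∂(y*(-y + z))/∂z = y - 3*z
Assembling: d(omega) = (5*z) dx ∧ dy + (x + 5*y) dx ∧ dz + (y - 3*z) dy ∧ dz.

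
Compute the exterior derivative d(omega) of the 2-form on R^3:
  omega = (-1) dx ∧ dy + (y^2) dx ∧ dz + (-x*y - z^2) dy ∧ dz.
d(omega) = (-3*y) dx ∧ dy ∧ dz

For a 2-form omega = sum_{i<j} g_{ij} dx_i ∧ dx_j, the exterior derivative is
  d(omega) = sum_{i<j} d(g_{ij}) ∧ dx_i ∧ dx_j = sum_{i<j, k} (∂g_{ij}/∂x_k) dx_k ∧ dx_i ∧ dx_j.
Expand each term, using dx_k ∧ dx_i ∧ dx_j = sgn(permutation) dx_{(a)} ∧ dx_{(b)} ∧ dx_{(c)} with (a < b < c) sorted:
  d(y^2) includes (∂/∂y)(y^2) dy = (2*y) dy, which multiplied by dx ∧ dz gives (-2*y) dx ∧ dy ∧ dz
  d(-x*y - z^2) includes (∂/∂x)(-x*y - z^2) dx = (-y) dx, which multiplied by dy ∧ dz gives (-y) dx ∧ dy ∧ dz
Collecting like 3-forms: d(omega) = (-3*y) dx ∧ dy ∧ dz.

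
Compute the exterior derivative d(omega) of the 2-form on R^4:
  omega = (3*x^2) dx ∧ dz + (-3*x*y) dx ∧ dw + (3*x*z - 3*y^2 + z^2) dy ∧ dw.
d(omega) = (3*x + 3*z) dx ∧ dy ∧ dw + (-3*x - 2*z) dy ∧ dz ∧ dw

For a 2-form omega = sum_{i<j} g_{ij} dx_i ∧ dx_j, the exterior derivative is
  d(omega) = sum_{i<j} d(g_{ij}) ∧ dx_i ∧ dx_j = sum_{i<j, k} (∂g_{ij}/∂x_k) dx_k ∧ dx_i ∧ dx_j.
Expand each term, using dx_k ∧ dx_i ∧ dx_j = sgn(permutation) dx_{(a)} ∧ dx_{(b)} ∧ dx_{(c)} with (a < b < c) sorted:
  d(-3*x*y) includes (∂/∂y)(-3*x*y) dy = (-3*x) dy, which multiplied by dx ∧ dw gives (3*x) dx ∧ dy ∧ dw
  d(3*x*z - 3*y^2 + z^2) includes (∂/∂x)(3*x*z - 3*y^2 + z^2) dx = (3*z) dx, which multiplied by dy ∧ dw gives (3*z) dx ∧ dy ∧ dw
  d(3*x*z - 3*y^2 + z^2) includes (∂/∂z)(3*x*z - 3*y^2 + z^2) dz = (3*x + 2*z) dz, which multiplied by dy ∧ dw gives (-3*x - 2*z) dy ∧ dz ∧ dw
Collecting like 3-forms: d(omega) = (3*x + 3*z) dx ∧ dy ∧ dw + (-3*x - 2*z) dy ∧ dz ∧ dw.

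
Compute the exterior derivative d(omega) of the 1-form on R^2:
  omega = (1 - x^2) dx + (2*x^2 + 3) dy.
d(omega) = (4*x) dx ∧ dy

For a 1-form omega = sum_i f_i dx_i, the exterior derivative is
  d(omega) = sum_{i < j} (∂f_j/∂x_i - ∂f_i/∂x_j) dx_i ∧ dx_j.
  coefficient of dx ∧ dy: ∂f_2/∂x - ∂f_1/∂y = ∂(2*x^2 + 3)/∂x - ∂(1 - x^2)/∂y = 4*x
Assembling: d(omega) = (4*x) dx ∧ dy.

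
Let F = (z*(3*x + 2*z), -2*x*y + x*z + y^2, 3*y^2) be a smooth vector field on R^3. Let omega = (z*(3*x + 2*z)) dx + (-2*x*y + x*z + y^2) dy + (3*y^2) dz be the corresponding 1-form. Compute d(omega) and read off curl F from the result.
d(omega) = (-x + 6*y) dy ∧ dz + (3*x + 4*z) dz ∧ dx + (-2*y + z) dx ∧ dy; curl F = (-x + 6*y, 3*x + 4*z, -2*y + z)

d omega = sum_{i<j} (∂f_j/∂x_i - ∂f_i/∂x_j) dx_i ∧ dx_j. Under the identification (dy ∧ dz, dz ∧ dx, dx ∧ dy) ↔ (e_x, e_y, e_z), the coefficients are exactly the components of curl F. Compute:
  ∂R/∂y - ∂Q/∂z = (6*y) - (x) = -x + 6*y
  ∂P/∂z - ∂R/∂x = (3*x + 4*z) - (0) = 3*x + 4*z
  ∂Q/∂x - ∂P/∂y = (-2*y + z) - (0) = -2*y + z.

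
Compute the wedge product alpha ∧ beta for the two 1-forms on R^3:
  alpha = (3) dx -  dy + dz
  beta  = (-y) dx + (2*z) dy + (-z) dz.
alpha ∧ beta = (-y + 6*z) dx ∧ dy + (y - 3*z) dx ∧ dz + (-z) dy ∧ dz

Distribute the wedge, using dx_i ∧ dx_j = -dx_j ∧ dx_i and dx_i ∧ dx_i = 0. For each pair (i, j) with i < j, the coefficient of dx_i ∧ dx_j in alpha ∧ beta is (alpha_i * beta_j - alpha_j * beta_i). Collecting: alpha ∧ beta = (-y + 6*z) dx ∧ dy + (y - 3*z) dx ∧ dz + (-z) dy ∧ dz.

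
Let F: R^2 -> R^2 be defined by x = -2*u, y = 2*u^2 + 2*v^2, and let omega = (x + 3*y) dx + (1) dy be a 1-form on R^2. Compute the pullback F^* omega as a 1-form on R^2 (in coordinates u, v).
F^* omega = (-12*u^2 + 8*u - 12*v^2) du + (4*v) dv

Using F^*(f dg) = (f ∘ F) d(g ∘ F), substitute each coordinate x_i by F_i(u, v) in f_i, and replace dx_i by d F_i = (∂F_i/∂u) du + (∂F_i/∂v) dv.
  For the x component: f_1(F) = 6*u^2 - 2*u + 6*v^2; d F_1 = (-2) du + (0) dv
  For the y component: f_2(F) = 1; d F_2 = (4*u) du + (4*v) dv
Combining and collecting du, dv coefficients:
  coeff of du: -12*u^2 + 8*u - 12*v^2
  coeff of dv: 4*v
F^* omega = (-12*u^2 + 8*u - 12*v^2) du + (4*v) dv.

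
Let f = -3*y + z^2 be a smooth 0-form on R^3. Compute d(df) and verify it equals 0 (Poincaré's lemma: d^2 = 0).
d(df) = 0

Step 1: df = sum_i (∂f/∂x_i) dx_i = (0) dx + (-3) dy + (2*z) dz.
Step 2: Apply d again. Using the 1-form formula, the coefficient of dx ∧ dy in d(df) is ∂^2 f/∂x ∂y - ∂^2 f/∂y ∂x = (0) - (0) = 0 (equality of mixed partials for smooth f).
Similarly for dx ∧ dz and dy ∧ dz — all coefficients vanish. So d(df) = 0.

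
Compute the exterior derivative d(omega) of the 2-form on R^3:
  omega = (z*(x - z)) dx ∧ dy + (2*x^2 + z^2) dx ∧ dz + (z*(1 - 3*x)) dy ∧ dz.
d(omega) = (x - 5*z) dx ∧ dy ∧ dz

For a 2-form omega = sum_{i<j} g_{ij} dx_i ∧ dx_j, the exterior derivative is
  d(omega) = sum_{i<j} d(g_{ij}) ∧ dx_i ∧ dx_j = sum_{i<j, k} (∂g_{ij}/∂x_k) dx_k ∧ dx_i ∧ dx_j.
Expand each term, using dx_k ∧ dx_i ∧ dx_j = sgn(permutation) dx_{(a)} ∧ dx_{(b)} ∧ dx_{(c)} with (a < b < c) sorted:
  d(z*(x - z)) includes (∂/∂z)(z*(x - z)) dz = (x - 2*z) dz, which multiplied by dx ∧ dy gives (x - 2*z) dx ∧ dy ∧ dz
  d(z*(1 - 3*x)) includes (∂/∂x)(z*(1 - 3*x)) dx = (-3*z) dx, which multiplied by dy ∧ dz gives (-3*z) dx ∧ dy ∧ dz
Collecting like 3-forms: d(omega) = (x - 5*z) dx ∧ dy ∧ dz.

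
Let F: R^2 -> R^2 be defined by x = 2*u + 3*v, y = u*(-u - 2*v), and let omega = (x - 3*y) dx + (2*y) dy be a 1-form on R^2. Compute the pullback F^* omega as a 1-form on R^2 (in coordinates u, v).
F^* omega = (4*u^3 + 12*u^2*v + 6*u^2 + 8*u*v^2 + 12*u*v + 4*u + 6*v) du + (4*u^3 + 8*u^2*v + 9*u^2 + 18*u*v + 6*u + 9*v) dv

Using F^*(f dg) = (f ∘ F) d(g ∘ F), substitute each coordinate x_i by F_i(u, v) in f_i, and replace dx_i by d F_i = (∂F_i/∂u) du + (∂F_i/∂v) dv.
  For the x component: f_1(F) = 3*u^2 + 6*u*v + 2*u + 3*v; d F_1 = (2) du + (3) dv
  For the y component: f_2(F) = 2*u*(-u - 2*v); d F_2 = (-2*u - 2*v) du + (-2*u) dv
Combining and collecting du, dv coefficients:
  coeff of du: 4*u^3 + 12*u^2*v + 6*u^2 + 8*u*v^2 + 12*u*v + 4*u + 6*v
  coeff of dv: 4*u^3 + 8*u^2*v + 9*u^2 + 18*u*v + 6*u + 9*v
F^* omega = (4*u^3 + 12*u^2*v + 6*u^2 + 8*u*v^2 + 12*u*v + 4*u + 6*v) du + (4*u^3 + 8*u^2*v + 9*u^2 + 18*u*v + 6*u + 9*v) dv.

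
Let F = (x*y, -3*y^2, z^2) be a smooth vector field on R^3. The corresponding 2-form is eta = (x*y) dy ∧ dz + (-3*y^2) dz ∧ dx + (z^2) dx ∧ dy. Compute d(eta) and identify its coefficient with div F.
d(eta) = (-5*y + 2*z) dx ∧ dy ∧ dz; div F = -5*y + 2*z

For a 2-form in R^3 of the form above, applying d gives a 3-form with coefficient ∂P/∂x + ∂Q/∂y + ∂R/∂z:
  ∂P/∂x = y
  ∂Q/∂y = -6*y
  ∂R/∂z = 2*z
Sum = -5*y + 2*z, which is exactly div F.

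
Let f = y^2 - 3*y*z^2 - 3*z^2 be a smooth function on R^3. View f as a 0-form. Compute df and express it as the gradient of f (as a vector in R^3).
df = (0) dx + (2*y - 3*z^2) dy + (6*z*(-y - 1)) dz; grad f = (0, 2*y - 3*z^2, 6*z*(-y - 1))

For a 0-form f, d f = (∂f/∂x) dx + (∂f/∂y) dy + (∂f/∂z) dz. The components of the vector representation are exactly the entries of grad f in Cartesian coordinates:
  ∂f/∂x = 0
  ∂f/∂y = 2*y - 3*z^2
  ∂f/∂z = 6*z*(-y - 1).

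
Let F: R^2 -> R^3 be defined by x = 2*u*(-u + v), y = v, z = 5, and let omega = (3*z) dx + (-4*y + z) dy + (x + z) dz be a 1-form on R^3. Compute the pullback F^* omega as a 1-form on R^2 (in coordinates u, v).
F^* omega = (-60*u + 30*v) du + (30*u - 4*v + 5) dv

Using F^*(f dg) = (f ∘ F) d(g ∘ F), substitute each coordinate x_i by F_i(u, v) in f_i, and replace dx_i by d F_i = (∂F_i/∂u) du + (∂F_i/∂v) dv.
  For the x component: f_1(F) = 15; d F_1 = (-4*u + 2*v) du + (2*u) dv
  For the y component: f_2(F) = 5 - 4*v; d F_2 = (0) du + (1) dv
  For the z component: f_3(F) = -2*u^2 + 2*u*v + 5; d F_3 = (0) du + (0) dv
Combining and collecting du, dv coefficients:
  coeff of du: -60*u + 30*v
  coeff of dv: 30*u - 4*v + 5
F^* omega = (-60*u + 30*v) du + (30*u - 4*v + 5) dv.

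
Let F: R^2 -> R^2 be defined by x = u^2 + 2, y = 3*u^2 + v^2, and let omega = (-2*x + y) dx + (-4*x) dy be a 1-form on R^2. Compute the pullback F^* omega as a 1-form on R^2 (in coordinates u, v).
F^* omega = (2*u*(-11*u^2 + v^2 - 28)) du + (8*v*(-u^2 - 2)) dv

Using F^*(f dg) = (f ∘ F) d(g ∘ F), substitute each coordinate x_i by F_i(u, v) in f_i, and replace dx_i by d F_i = (∂F_i/∂u) du + (∂F_i/∂v) dv.
  For the x component: f_1(F) = u^2 + v^2 - 4; d F_1 = (2*u) du + (0) dv
  For the y component: f_2(F) = -4*u^2 - 8; d F_2 = (6*u) du + (2*v) dv
Combining and collecting du, dv coefficients:
  coeff of du: 2*u*(-11*u^2 + v^2 - 28)
  coeff of dv: 8*v*(-u^2 - 2)
F^* omega = (2*u*(-11*u^2 + v^2 - 28)) du + (8*v*(-u^2 - 2)) dv.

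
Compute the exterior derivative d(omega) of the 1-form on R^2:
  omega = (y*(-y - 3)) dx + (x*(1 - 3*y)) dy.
d(omega) = (4 - y) dx ∧ dy

For a 1-form omega = sum_i f_i dx_i, the exterior derivative is
  d(omega) = sum_{i < j} (∂f_j/∂x_i - ∂f_i/∂x_j) dx_i ∧ dx_j.
  coefficient of dx ∧ dy: ∂f_2/∂x - ∂f_1/∂y = ∂(x*(1 - 3*y))/∂x - ∂(y*(-y - 3))/∂y = 4 - y
Assembling: d(omega) = (4 - y) dx ∧ dy.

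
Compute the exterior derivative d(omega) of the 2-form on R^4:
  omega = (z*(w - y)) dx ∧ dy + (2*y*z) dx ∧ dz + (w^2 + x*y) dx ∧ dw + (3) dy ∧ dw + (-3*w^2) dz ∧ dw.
d(omega) = (w - y - 2*z) dx ∧ dy ∧ dz + (-x + z) dx ∧ dy ∧ dw

For a 2-form omega = sum_{i<j} g_{ij} dx_i ∧ dx_j, the exterior derivative is
  d(omega) = sum_{i<j} d(g_{ij}) ∧ dx_i ∧ dx_j = sum_{i<j, k} (∂g_{ij}/∂x_k) dx_k ∧ dx_i ∧ dx_j.
Expand each term, using dx_k ∧ dx_i ∧ dx_j = sgn(permutation) dx_{(a)} ∧ dx_{(b)} ∧ dx_{(c)} with (a < b < c) sorted:
  d(z*(w - y)) includes (∂/∂z)(z*(w - y)) dz = (w - y) dz, which multiplied by dx ∧ dy gives (w - y) dx ∧ dy ∧ dz
  d(z*(w - y)) includes (∂/∂w)(z*(w - y)) dw = (z) dw, which multiplied by dx ∧ dy gives (z) dx ∧ dy ∧ dw
  d(2*y*z) includes (∂/∂y)(2*y*z) dy = (2*z) dy, which multiplied by dx ∧ dz gives (-2*z) dx ∧ dy ∧ dz
  d(w^2 + x*y) includes (∂/∂y)(w^2 + x*y) dy = (x) dy, which multiplied by dx ∧ dw gives (-x) dx ∧ dy ∧ dw
Collecting like 3-forms: d(omega) = (w - y - 2*z) dx ∧ dy ∧ dz + (-x + z) dx ∧ dy ∧ dw.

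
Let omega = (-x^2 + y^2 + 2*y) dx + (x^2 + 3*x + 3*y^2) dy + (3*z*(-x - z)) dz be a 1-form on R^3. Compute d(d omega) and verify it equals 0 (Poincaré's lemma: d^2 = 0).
d(d omega) = 0

Step 1: d omega = sum_{i<j} (∂f_j/∂x_i - ∂f_i/∂x_j) dx_i ∧ dx_j:
  coeff of dx ∧ dy: 2*x - 2*y + 1
  coeff of dx ∧ dz: -3*z
  coeff of dy ∧ dz: 0
Step 2: Apply d again to each 2-form coefficient. The only possible 3-form in R^3 is dx ∧ dy ∧ dz, with coefficient
  ∂(coeff of dy∧dz)/∂x - ∂(coeff of dx∧dz)/∂y + ∂(coeff of dx∧dy)/∂z
  = ∂/∂x (0) - ∂/∂y (-3*z) + ∂/∂z (2*x - 2*y + 1).
Each of these terms simplifies to sums of mixed partials that cancel in pairs. The result is 0 (by equality of mixed partials for smooth functions — Schwarz / Clairaut).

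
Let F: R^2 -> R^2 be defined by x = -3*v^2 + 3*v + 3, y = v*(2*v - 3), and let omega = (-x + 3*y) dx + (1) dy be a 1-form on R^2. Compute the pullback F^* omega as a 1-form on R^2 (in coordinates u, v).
F^* omega = (-54*v^3 + 99*v^2 - 14*v - 12) dv

Using F^*(f dg) = (f ∘ F) d(g ∘ F), substitute each coordinate x_i by F_i(u, v) in f_i, and replace dx_i by d F_i = (∂F_i/∂u) du + (∂F_i/∂v) dv.
  For the x component: f_1(F) = 9*v^2 - 12*v - 3; d F_1 = (0) du + (3 - 6*v) dv
  For the y component: f_2(F) = 1; d F_2 = (0) du + (4*v - 3) dv
Combining and collecting du, dv coefficients:
  coeff of du: 0
  coeff of dv: -54*v^3 + 99*v^2 - 14*v - 12
F^* omega = (-54*v^3 + 99*v^2 - 14*v - 12) dv.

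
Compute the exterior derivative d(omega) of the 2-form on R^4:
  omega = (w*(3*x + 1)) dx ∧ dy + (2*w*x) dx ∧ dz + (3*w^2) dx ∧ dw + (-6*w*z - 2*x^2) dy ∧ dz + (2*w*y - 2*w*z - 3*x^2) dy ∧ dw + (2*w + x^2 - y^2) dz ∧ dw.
d(omega) = (1 - 3*x) dx ∧ dy ∧ dw + (4*x) dx ∧ dz ∧ dw + (-4*x) dx ∧ dy ∧ dz + (2*w - 2*y - 6*z) dy ∧ dz ∧ dw

For a 2-form omega = sum_{i<j} g_{ij} dx_i ∧ dx_j, the exterior derivative is
  d(omega) = sum_{i<j} d(g_{ij}) ∧ dx_i ∧ dx_j = sum_{i<j, k} (∂g_{ij}/∂x_k) dx_k ∧ dx_i ∧ dx_j.
Expand each term, using dx_k ∧ dx_i ∧ dx_j = sgn(permutation) dx_{(a)} ∧ dx_{(b)} ∧ dx_{(c)} with (a < b < c) sorted:
  d(w*(3*x + 1)) includes (∂/∂w)(w*(3*x + 1)) dw = (3*x + 1) dw, which multiplied by dx ∧ dy gives (3*x + 1) dx ∧ dy ∧ dw
  d(2*w*x) includes (∂/∂w)(2*w*x) dw = (2*x) dw, which multiplied by dx ∧ dz gives (2*x) dx ∧ dz ∧ dw
  d(-6*w*z - 2*x^2) includes (∂/∂x)(-6*w*z - 2*x^2) dx = (-4*x) dx, which multiplied by dy ∧ dz gives (-4*x) dx ∧ dy ∧ dz
  d(-6*w*z - 2*x^2) includes (∂/∂w)(-6*w*z - 2*x^2) dw = (-6*z) dw, which multiplied by dy ∧ dz gives (-6*z) dy ∧ dz ∧ dw
  d(2*w*y - 2*w*z - 3*x^2) includes (∂/∂x)(2*w*y - 2*w*z - 3*x^2) dx = (-6*x) dx, which multiplied by dy ∧ dw gives (-6*x) dx ∧ dy ∧ dw
  d(2*w*y - 2*w*z - 3*x^2) includes (∂/∂z)(2*w*y - 2*w*z - 3*x^2) dz = (-2*w) dz, which multiplied by dy ∧ dw gives (2*w) dy ∧ dz ∧ dw
  d(2*w + x^2 - y^2) includes (∂/∂x)(2*w + x^2 - y^2) dx = (2*x) dx, which multiplied by dz ∧ dw gives (2*x) dx ∧ dz ∧ dw
  d(2*w + x^2 - y^2) includes (∂/∂y)(2*w + x^2 - y^2) dy = (-2*y) dy, which multiplied by dz ∧ dw gives (-2*y) dy ∧ dz ∧ dw
Collecting like 3-forms: d(omega) = (1 - 3*x) dx ∧ dy ∧ dw + (4*x) dx ∧ dz ∧ dw + (-4*x) dx ∧ dy ∧ dz + (2*w - 2*y - 6*z) dy ∧ dz ∧ dw.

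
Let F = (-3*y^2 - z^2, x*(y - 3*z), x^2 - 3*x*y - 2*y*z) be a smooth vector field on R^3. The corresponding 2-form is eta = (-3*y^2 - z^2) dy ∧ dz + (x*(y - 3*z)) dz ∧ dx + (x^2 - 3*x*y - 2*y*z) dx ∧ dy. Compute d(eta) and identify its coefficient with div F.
d(eta) = (x - 2*y) dx ∧ dy ∧ dz; div F = x - 2*y

For a 2-form in R^3 of the form above, applying d gives a 3-form with coefficient ∂P/∂x + ∂Q/∂y + ∂R/∂z:
  ∂P/∂x = 0
  ∂Q/∂y = x
  ∂R/∂z = -2*y
Sum = x - 2*y, which is exactly div F.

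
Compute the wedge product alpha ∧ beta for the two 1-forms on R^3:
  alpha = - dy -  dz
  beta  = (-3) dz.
alpha ∧ beta = (3) dy ∧ dz

Distribute the wedge, using dx_i ∧ dx_j = -dx_j ∧ dx_i and dx_i ∧ dx_i = 0. For each pair (i, j) with i < j, the coefficient of dx_i ∧ dx_j in alpha ∧ beta is (alpha_i * beta_j - alpha_j * beta_i). Collecting: alpha ∧ beta = (3) dy ∧ dz.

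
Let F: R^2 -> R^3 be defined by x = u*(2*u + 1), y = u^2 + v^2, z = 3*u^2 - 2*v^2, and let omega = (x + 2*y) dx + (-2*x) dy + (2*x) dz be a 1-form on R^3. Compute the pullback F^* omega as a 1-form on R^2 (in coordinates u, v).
F^* omega = (32*u^3 + 16*u^2 + 8*u*v^2 + u + 2*v^2) du + (12*u*v*(-2*u - 1)) dv

Using F^*(f dg) = (f ∘ F) d(g ∘ F), substitute each coordinate x_i by F_i(u, v) in f_i, and replace dx_i by d F_i = (∂F_i/∂u) du + (∂F_i/∂v) dv.
  For the x component: f_1(F) = 4*u^2 + u + 2*v^2; d F_1 = (4*u + 1) du + (0) dv
  For the y component: f_2(F) = 2*u*(-2*u - 1); d F_2 = (2*u) du + (2*v) dv
  For the z component: f_3(F) = 2*u*(2*u + 1); d F_3 = (6*u) du + (-4*v) dv
Combining and collecting du, dv coefficients:
  coeff of du: 32*u^3 + 16*u^2 + 8*u*v^2 + u + 2*v^2
  coeff of dv: 12*u*v*(-2*u - 1)
F^* omega = (32*u^3 + 16*u^2 + 8*u*v^2 + u + 2*v^2) du + (12*u*v*(-2*u - 1)) dv.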